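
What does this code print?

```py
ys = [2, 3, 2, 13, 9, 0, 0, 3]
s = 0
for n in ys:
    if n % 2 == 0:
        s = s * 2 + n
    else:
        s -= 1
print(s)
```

7

n=2: even, s = 0*2+2 = 2
n=3: not even, s = 2-1 = 1
n=2: even, s = 1*2+2 = 4
n=13: not even, s = 4-1 = 3
n=9: not even, s = 3-1 = 2
n=0: even, s = 2*2+0 = 4
n=0: even, s = 4*2+0 = 8
n=3: not even, s = 8-1 = 7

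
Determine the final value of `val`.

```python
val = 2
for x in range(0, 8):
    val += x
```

30

x=0: val = 2+0 = 2
x=1: val = 2+1 = 3
x=2: val = 3+2 = 5
x=3: val = 5+3 = 8
x=4: val = 8+4 = 12
x=5: val = 12+5 = 17
x=6: val = 17+6 = 23
x=7: val = 23+7 = 30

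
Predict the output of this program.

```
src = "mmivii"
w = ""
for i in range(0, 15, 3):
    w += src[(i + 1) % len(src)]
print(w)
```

i=0: add src[1]='m' → 'm'
i=3: add src[4]='i' → 'mi'
i=6: add src[1]='m' → 'mim'
i=9: add src[4]='i' → 'mimi'
i=12: add src[1]='m' → 'mimim'

mimim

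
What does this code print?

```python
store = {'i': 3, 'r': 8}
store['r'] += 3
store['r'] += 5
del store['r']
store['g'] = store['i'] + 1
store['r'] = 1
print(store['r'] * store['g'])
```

store['r'] = 8+3 = 11 → {'i': 3, 'r': 11}
store['r'] = 11+5 = 16 → {'i': 3, 'r': 16}
del 'r' → {'i': 3}
store['g'] = store['i']+1 = 4 → {'i': 3, 'g': 4}
store['r'] = 1 → {'i': 3, 'g': 4, 'r': 1}
store['r']*store['g'] = 1*4 = 4

4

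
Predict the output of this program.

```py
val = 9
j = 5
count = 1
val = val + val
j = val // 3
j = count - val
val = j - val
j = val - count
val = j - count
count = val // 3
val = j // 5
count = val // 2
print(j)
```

-36

val = 9+9 = 18
j = 18//3 = 6
j = 1-18 = -17
val = (-17)-18 = -35
j = (-35)-1 = -36
val = (-36)-1 = -37
count = (-37)//3 = -13
val = (-36)//5 = -8
count = (-8)//2 = -4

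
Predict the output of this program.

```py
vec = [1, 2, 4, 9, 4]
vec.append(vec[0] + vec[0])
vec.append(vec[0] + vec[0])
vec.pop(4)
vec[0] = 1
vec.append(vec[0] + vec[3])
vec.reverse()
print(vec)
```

[10, 2, 2, 9, 4, 2, 1]

append vec[0]+vec[0] = 1+1 = 2 → [1, 2, 4, 9, 4, 2]
append vec[0]+vec[0] = 1+1 = 2 → [1, 2, 4, 9, 4, 2, 2]
pop(4) removes 4 → [1, 2, 4, 9, 2, 2]
vec[0] = 1 → [1, 2, 4, 9, 2, 2]
append vec[0]+vec[3] = 1+9 = 10 → [1, 2, 4, 9, 2, 2, 10]
reverse → [10, 2, 2, 9, 4, 2, 1]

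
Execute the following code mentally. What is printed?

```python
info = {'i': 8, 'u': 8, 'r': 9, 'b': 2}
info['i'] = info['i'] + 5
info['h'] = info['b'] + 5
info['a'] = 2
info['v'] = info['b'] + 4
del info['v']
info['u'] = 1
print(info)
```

{'i': 13, 'u': 1, 'r': 9, 'b': 2, 'h': 7, 'a': 2}

info['i'] = info['i']+5 = 13 → {'i': 13, 'u': 8, 'r': 9, 'b': 2}
info['h'] = info['b']+5 = 7 → {'i': 13, 'u': 8, 'r': 9, 'b': 2, 'h': 7}
info['a'] = 2 → {'i': 13, 'u': 8, 'r': 9, 'b': 2, 'h': 7, 'a': 2}
info['v'] = info['b']+4 = 6 → {'i': 13, 'u': 8, 'r': 9, 'b': 2, 'h': 7, 'a': 2, 'v': 6}
del 'v' → {'i': 13, 'u': 8, 'r': 9, 'b': 2, 'h': 7, 'a': 2}
info['u'] = 1 → {'i': 13, 'u': 1, 'r': 9, 'b': 2, 'h': 7, 'a': 2}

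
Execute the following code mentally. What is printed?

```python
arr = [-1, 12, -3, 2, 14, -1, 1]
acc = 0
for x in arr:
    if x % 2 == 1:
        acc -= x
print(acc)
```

x=-1: odd, acc = 0-(-1) = 1
x=12: not odd
x=-3: odd, acc = 1-(-3) = 4
x=2: not odd
x=14: not odd
x=-1: odd, acc = 4-(-1) = 5
x=1: odd, acc = 5-1 = 4

4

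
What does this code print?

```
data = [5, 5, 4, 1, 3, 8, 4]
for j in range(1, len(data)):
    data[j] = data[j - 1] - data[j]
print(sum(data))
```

-48

j=1: data[1] = 5-5 = 0 → [5, 0, 4, 1, 3, 8, 4]
j=2: data[2] = 0-4 = -4 → [5, 0, -4, 1, 3, 8, 4]
j=3: data[3] = (-4)-1 = -5 → [5, 0, -4, -5, 3, 8, 4]
j=4: data[4] = (-5)-3 = -8 → [5, 0, -4, -5, -8, 8, 4]
j=5: data[5] = (-8)-8 = -16 → [5, 0, -4, -5, -8, -16, 4]
j=6: data[6] = (-16)-4 = -20 → [5, 0, -4, -5, -8, -16, -20]
sum = -48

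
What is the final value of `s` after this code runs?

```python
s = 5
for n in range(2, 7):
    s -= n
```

-15

n=2: s = 5-2 = 3
n=3: s = 3-3 = 0
n=4: s = 0-4 = -4
n=5: s = (-4)-5 = -9
n=6: s = (-9)-6 = -15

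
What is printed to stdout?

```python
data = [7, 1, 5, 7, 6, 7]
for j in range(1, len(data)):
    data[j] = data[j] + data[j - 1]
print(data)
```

[7, 8, 13, 20, 26, 33]

j=1: data[1] = 1+7 = 8 → [7, 8, 5, 7, 6, 7]
j=2: data[2] = 5+8 = 13 → [7, 8, 13, 7, 6, 7]
j=3: data[3] = 7+13 = 20 → [7, 8, 13, 20, 6, 7]
j=4: data[4] = 6+20 = 26 → [7, 8, 13, 20, 26, 7]
j=5: data[5] = 7+26 = 33 → [7, 8, 13, 20, 26, 33]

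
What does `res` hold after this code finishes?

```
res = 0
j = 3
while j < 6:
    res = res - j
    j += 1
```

-12

j=3: res = 0-3 = -3
j=4: res = (-3)-4 = -7
j=5: res = (-7)-5 = -12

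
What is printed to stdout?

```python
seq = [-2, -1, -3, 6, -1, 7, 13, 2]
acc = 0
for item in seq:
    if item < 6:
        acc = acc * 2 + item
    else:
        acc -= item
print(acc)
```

-116

item=-2: <6, acc = 0*2+(-2) = -2
item=-1: <6, acc = (-2)*2+(-1) = -5
item=-3: <6, acc = (-5)*2+(-3) = -13
item=6: not <6, acc = (-13)-6 = -19
item=-1: <6, acc = (-19)*2+(-1) = -39
item=7: not <6, acc = (-39)-7 = -46
item=13: not <6, acc = (-46)-13 = -59
item=2: <6, acc = (-59)*2+2 = -116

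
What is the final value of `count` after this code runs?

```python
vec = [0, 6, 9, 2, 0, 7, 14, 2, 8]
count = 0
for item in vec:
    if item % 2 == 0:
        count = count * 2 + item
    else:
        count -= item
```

item=0: even, count = 0*2+0 = 0
item=6: even, count = 0*2+6 = 6
item=9: not even, count = 6-9 = -3
item=2: even, count = (-3)*2+2 = -4
item=0: even, count = (-4)*2+0 = -8
item=7: not even, count = (-8)-7 = -15
item=14: even, count = (-15)*2+14 = -16
item=2: even, count = (-16)*2+2 = -30
item=8: even, count = (-30)*2+8 = -52

-52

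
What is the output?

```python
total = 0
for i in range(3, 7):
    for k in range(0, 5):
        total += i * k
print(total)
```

180

i=3,k=0: total = 0+0 = 0
i=3,k=1: total = 0+3 = 3
i=3,k=2: total = 3+6 = 9
i=3,k=3: total = 9+9 = 18
i=3,k=4: total = 18+12 = 30
i=4,k=0: total = 30+0 = 30
i=4,k=1: total = 30+4 = 34
i=4,k=2: total = 34+8 = 42
i=4,k=3: total = 42+12 = 54
i=4,k=4: total = 54+16 = 70
i=5,k=0: total = 70+0 = 70
i=5,k=1: total = 70+5 = 75
i=5,k=2: total = 75+10 = 85
i=5,k=3: total = 85+15 = 100
i=5,k=4: total = 100+20 = 120
i=6,k=0: total = 120+0 = 120
i=6,k=1: total = 120+6 = 126
i=6,k=2: total = 126+12 = 138
i=6,k=3: total = 138+18 = 156
i=6,k=4: total = 156+24 = 180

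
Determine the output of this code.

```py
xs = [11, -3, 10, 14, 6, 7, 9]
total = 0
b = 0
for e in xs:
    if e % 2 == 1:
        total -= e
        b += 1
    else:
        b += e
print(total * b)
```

e=11: odd, total = 0-11 = -11; b=1
e=-3: odd, total = (-11)-(-3) = -8; b=2
e=10: not odd; b=12
e=14: not odd; b=26
e=6: not odd; b=32
e=7: odd, total = (-8)-7 = -15; b=33
e=9: odd, total = (-15)-9 = -24; b=34
total*b = (-24)*34 = -816

-816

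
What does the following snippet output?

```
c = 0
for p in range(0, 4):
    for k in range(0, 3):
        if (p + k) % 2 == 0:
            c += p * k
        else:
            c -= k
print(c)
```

p=0,k=0: even sum, c = 0+0 = 0
p=0,k=1: odd sum, c = 0-1 = -1
p=0,k=2: even sum, c = (-1)+0 = -1
p=1,k=0: odd sum, c = (-1)-0 = -1
p=1,k=1: even sum, c = (-1)+1 = 0
p=1,k=2: odd sum, c = 0-2 = -2
p=2,k=0: even sum, c = (-2)+0 = -2
p=2,k=1: odd sum, c = (-2)-1 = -3
p=2,k=2: even sum, c = (-3)+4 = 1
p=3,k=0: odd sum, c = 1-0 = 1
p=3,k=1: even sum, c = 1+3 = 4
p=3,k=2: odd sum, c = 4-2 = 2

2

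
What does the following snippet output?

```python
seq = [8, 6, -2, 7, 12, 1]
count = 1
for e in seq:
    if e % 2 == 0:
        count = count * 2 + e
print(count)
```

112

e=8: even, count = 1*2+8 = 10
e=6: even, count = 10*2+6 = 26
e=-2: even, count = 26*2+(-2) = 50
e=7: not even
e=12: even, count = 50*2+12 = 112
e=1: not even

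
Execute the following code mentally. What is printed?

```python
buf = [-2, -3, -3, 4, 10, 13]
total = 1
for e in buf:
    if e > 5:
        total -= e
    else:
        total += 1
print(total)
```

-18

e=-2: not >5, total = 1+1 = 2
e=-3: not >5, total = 2+1 = 3
e=-3: not >5, total = 3+1 = 4
e=4: not >5, total = 4+1 = 5
e=10: >5, total = 5-10 = -5
e=13: >5, total = (-5)-13 = -18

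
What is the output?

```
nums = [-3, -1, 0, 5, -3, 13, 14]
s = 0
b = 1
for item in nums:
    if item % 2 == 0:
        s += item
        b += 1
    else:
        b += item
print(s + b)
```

28

item=-3: not even; b=-2
item=-1: not even; b=-3
item=0: even, s = 0+0 = 0; b=-2
item=5: not even; b=3
item=-3: not even; b=0
item=13: not even; b=13
item=14: even, s = 0+14 = 14; b=14
s+b = 14+14 = 28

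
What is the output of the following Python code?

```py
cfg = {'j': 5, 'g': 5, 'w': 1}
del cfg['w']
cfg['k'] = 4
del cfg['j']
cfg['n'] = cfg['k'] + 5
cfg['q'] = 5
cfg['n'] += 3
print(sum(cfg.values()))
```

del 'w' → {'j': 5, 'g': 5}
cfg['k'] = 4 → {'j': 5, 'g': 5, 'k': 4}
del 'j' → {'g': 5, 'k': 4}
cfg['n'] = cfg['k']+5 = 9 → {'g': 5, 'k': 4, 'n': 9}
cfg['q'] = 5 → {'g': 5, 'k': 4, 'n': 9, 'q': 5}
cfg['n'] = 9+3 = 12 → {'g': 5, 'k': 4, 'n': 12, 'q': 5}
sum of values = 26

26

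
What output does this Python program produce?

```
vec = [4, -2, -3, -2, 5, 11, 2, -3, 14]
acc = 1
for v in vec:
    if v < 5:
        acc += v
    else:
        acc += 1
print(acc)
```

0

v=4: <5, acc = 1+4 = 5
v=-2: <5, acc = 5+(-2) = 3
v=-3: <5, acc = 3+(-3) = 0
v=-2: <5, acc = 0+(-2) = -2
v=5: not <5, acc = (-2)+1 = -1
v=11: not <5, acc = (-1)+1 = 0
v=2: <5, acc = 0+2 = 2
v=-3: <5, acc = 2+(-3) = -1
v=14: not <5, acc = (-1)+1 = 0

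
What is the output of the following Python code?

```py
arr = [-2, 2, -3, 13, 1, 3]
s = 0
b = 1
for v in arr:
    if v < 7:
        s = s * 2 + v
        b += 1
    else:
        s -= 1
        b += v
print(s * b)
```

v=-2: <7, s = 0*2+(-2) = -2; b=2
v=2: <7, s = (-2)*2+2 = -2; b=3
v=-3: <7, s = (-2)*2+(-3) = -7; b=4
v=13: not <7, s = (-7)-1 = -8; b=17
v=1: <7, s = (-8)*2+1 = -15; b=18
v=3: <7, s = (-15)*2+3 = -27; b=19
s*b = (-27)*19 = -513

-513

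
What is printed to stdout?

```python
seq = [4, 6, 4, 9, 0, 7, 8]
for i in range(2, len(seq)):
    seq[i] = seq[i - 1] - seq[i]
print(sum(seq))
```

-38

i=2: seq[2] = 6-4 = 2 → [4, 6, 2, 9, 0, 7, 8]
i=3: seq[3] = 2-9 = -7 → [4, 6, 2, -7, 0, 7, 8]
i=4: seq[4] = (-7)-0 = -7 → [4, 6, 2, -7, -7, 7, 8]
i=5: seq[5] = (-7)-7 = -14 → [4, 6, 2, -7, -7, -14, 8]
i=6: seq[6] = (-14)-8 = -22 → [4, 6, 2, -7, -7, -14, -22]
sum = -38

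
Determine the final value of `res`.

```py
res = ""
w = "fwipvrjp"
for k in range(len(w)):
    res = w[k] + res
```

'pjrvpiwf'

k=0: prepend 'f' → 'f'
k=1: prepend 'w' → 'wf'
k=2: prepend 'i' → 'iwf'
k=3: prepend 'p' → 'piwf'
k=4: prepend 'v' → 'vpiwf'
k=5: prepend 'r' → 'rvpiwf'
k=6: prepend 'j' → 'jrvpiwf'
k=7: prepend 'p' → 'pjrvpiwf'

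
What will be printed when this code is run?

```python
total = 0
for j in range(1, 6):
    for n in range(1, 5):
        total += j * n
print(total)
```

j=1,n=1: total = 0+1 = 1
j=1,n=2: total = 1+2 = 3
j=1,n=3: total = 3+3 = 6
j=1,n=4: total = 6+4 = 10
j=2,n=1: total = 10+2 = 12
j=2,n=2: total = 12+4 = 16
j=2,n=3: total = 16+6 = 22
j=2,n=4: total = 22+8 = 30
j=3,n=1: total = 30+3 = 33
j=3,n=2: total = 33+6 = 39
j=3,n=3: total = 39+9 = 48
j=3,n=4: total = 48+12 = 60
j=4,n=1: total = 60+4 = 64
j=4,n=2: total = 64+8 = 72
j=4,n=3: total = 72+12 = 84
j=4,n=4: total = 84+16 = 100
j=5,n=1: total = 100+5 = 105
j=5,n=2: total = 105+10 = 115
j=5,n=3: total = 115+15 = 130
j=5,n=4: total = 130+20 = 150

150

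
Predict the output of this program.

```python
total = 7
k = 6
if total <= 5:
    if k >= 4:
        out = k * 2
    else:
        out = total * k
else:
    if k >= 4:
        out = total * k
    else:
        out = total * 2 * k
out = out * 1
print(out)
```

42

total=7, k=6
total <= 5 is False; k >= 4 is True
→ out = total * k = 42
out = 42*1 = 42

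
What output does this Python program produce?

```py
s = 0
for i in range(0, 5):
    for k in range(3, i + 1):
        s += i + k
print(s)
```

i=3,k=3: s = 0+6 = 6
i=4,k=3: s = 6+7 = 13
i=4,k=4: s = 13+8 = 21

21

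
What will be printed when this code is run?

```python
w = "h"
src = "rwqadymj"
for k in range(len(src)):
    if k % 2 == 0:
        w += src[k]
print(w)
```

k=0: add 'r' → 'hr'
k=1: skip
k=2: add 'q' → 'hrq'
k=3: skip
k=4: add 'd' → 'hrqd'
k=5: skip
k=6: add 'm' → 'hrqdm'
k=7: skip

hrqdm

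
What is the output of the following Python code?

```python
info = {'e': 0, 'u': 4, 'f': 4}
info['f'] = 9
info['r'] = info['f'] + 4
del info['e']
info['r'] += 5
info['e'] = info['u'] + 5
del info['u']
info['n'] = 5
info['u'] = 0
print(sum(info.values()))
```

41

info['f'] = 9 → {'e': 0, 'u': 4, 'f': 9}
info['r'] = info['f']+4 = 13 → {'e': 0, 'u': 4, 'f': 9, 'r': 13}
del 'e' → {'u': 4, 'f': 9, 'r': 13}
info['r'] = 13+5 = 18 → {'u': 4, 'f': 9, 'r': 18}
info['e'] = info['u']+5 = 9 → {'u': 4, 'f': 9, 'r': 18, 'e': 9}
del 'u' → {'f': 9, 'r': 18, 'e': 9}
info['n'] = 5 → {'f': 9, 'r': 18, 'e': 9, 'n': 5}
info['u'] = 0 → {'f': 9, 'r': 18, 'e': 9, 'n': 5, 'u': 0}
sum of values = 41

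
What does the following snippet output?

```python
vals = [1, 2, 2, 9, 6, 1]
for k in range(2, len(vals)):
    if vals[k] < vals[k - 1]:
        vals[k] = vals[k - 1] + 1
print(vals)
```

k=2: 2>=2, unchanged → [1, 2, 2, 9, 6, 1]
k=3: 9>=2, unchanged → [1, 2, 2, 9, 6, 1]
k=4: 6<9, vals[4] = 9+1 = 10 → [1, 2, 2, 9, 10, 1]
k=5: 1<10, vals[5] = 10+1 = 11 → [1, 2, 2, 9, 10, 11]

[1, 2, 2, 9, 10, 11]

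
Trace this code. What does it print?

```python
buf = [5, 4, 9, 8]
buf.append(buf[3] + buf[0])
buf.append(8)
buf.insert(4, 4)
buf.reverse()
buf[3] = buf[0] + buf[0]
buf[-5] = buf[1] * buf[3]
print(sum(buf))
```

append buf[3]+buf[0] = 8+5 = 13 → [5, 4, 9, 8, 13]
append 8 → [5, 4, 9, 8, 13, 8]
insert 4 at 4 → [5, 4, 9, 8, 4, 13, 8]
reverse → [8, 13, 4, 8, 9, 4, 5]
buf[3] = buf[0]+buf[0] = 8+8 = 16 → [8, 13, 4, 16, 9, 4, 5]
buf[-5] = buf[1]*buf[3] = 13*16 = 208 → [8, 13, 208, 16, 9, 4, 5]
sum = 263

263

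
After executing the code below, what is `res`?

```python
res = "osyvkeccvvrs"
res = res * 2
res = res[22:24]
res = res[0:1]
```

repeat ×2 → 'osyvkeccvvrsosyvkeccvvrs'
slice [22:24] → 'rs'
slice [0:1] → 'r'

'r'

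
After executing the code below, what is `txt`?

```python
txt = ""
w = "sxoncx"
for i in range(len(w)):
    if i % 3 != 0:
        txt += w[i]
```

i=0: skip
i=1: add 'x' → 'x'
i=2: add 'o' → 'xo'
i=3: skip
i=4: add 'c' → 'xoc'
i=5: add 'x' → 'xocx'

'xocx'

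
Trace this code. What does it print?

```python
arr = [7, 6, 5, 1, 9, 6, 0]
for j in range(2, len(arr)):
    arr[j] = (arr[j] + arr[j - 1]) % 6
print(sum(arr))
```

j=2: arr[2] = (5+6)%6 = 5 → [7, 6, 5, 1, 9, 6, 0]
j=3: arr[3] = (1+5)%6 = 0 → [7, 6, 5, 0, 9, 6, 0]
j=4: arr[4] = (9+0)%6 = 3 → [7, 6, 5, 0, 3, 6, 0]
j=5: arr[5] = (6+3)%6 = 3 → [7, 6, 5, 0, 3, 3, 0]
j=6: arr[6] = (0+3)%6 = 3 → [7, 6, 5, 0, 3, 3, 3]
sum = 27

27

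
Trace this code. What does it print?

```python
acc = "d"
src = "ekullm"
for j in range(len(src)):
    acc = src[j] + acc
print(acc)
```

mlluked

j=0: prepend 'e' → 'ed'
j=1: prepend 'k' → 'ked'
j=2: prepend 'u' → 'uked'
j=3: prepend 'l' → 'luked'
j=4: prepend 'l' → 'lluked'
j=5: prepend 'm' → 'mlluked'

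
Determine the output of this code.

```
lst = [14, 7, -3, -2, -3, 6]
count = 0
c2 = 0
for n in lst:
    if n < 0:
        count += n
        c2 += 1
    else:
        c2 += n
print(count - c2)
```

-38

n=14: not <0; c2=14
n=7: not <0; c2=21
n=-3: <0, count = 0+(-3) = -3; c2=22
n=-2: <0, count = (-3)+(-2) = -5; c2=23
n=-3: <0, count = (-5)+(-3) = -8; c2=24
n=6: not <0; c2=30
count-c2 = (-8)-30 = -38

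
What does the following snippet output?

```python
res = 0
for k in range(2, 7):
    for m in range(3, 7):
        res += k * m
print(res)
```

k=2,m=3: res = 0+6 = 6
k=2,m=4: res = 6+8 = 14
k=2,m=5: res = 14+10 = 24
k=2,m=6: res = 24+12 = 36
k=3,m=3: res = 36+9 = 45
k=3,m=4: res = 45+12 = 57
k=3,m=5: res = 57+15 = 72
k=3,m=6: res = 72+18 = 90
k=4,m=3: res = 90+12 = 102
k=4,m=4: res = 102+16 = 118
k=4,m=5: res = 118+20 = 138
k=4,m=6: res = 138+24 = 162
k=5,m=3: res = 162+15 = 177
k=5,m=4: res = 177+20 = 197
k=5,m=5: res = 197+25 = 222
k=5,m=6: res = 222+30 = 252
k=6,m=3: res = 252+18 = 270
k=6,m=4: res = 270+24 = 294
k=6,m=5: res = 294+30 = 324
k=6,m=6: res = 324+36 = 360

360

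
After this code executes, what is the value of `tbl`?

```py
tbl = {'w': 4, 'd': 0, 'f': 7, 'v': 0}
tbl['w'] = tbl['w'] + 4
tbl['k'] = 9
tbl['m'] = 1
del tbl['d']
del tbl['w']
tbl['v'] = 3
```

{'f': 7, 'v': 3, 'k': 9, 'm': 1}

tbl['w'] = tbl['w']+4 = 8 → {'w': 8, 'd': 0, 'f': 7, 'v': 0}
tbl['k'] = 9 → {'w': 8, 'd': 0, 'f': 7, 'v': 0, 'k': 9}
tbl['m'] = 1 → {'w': 8, 'd': 0, 'f': 7, 'v': 0, 'k': 9, 'm': 1}
del 'd' → {'w': 8, 'f': 7, 'v': 0, 'k': 9, 'm': 1}
del 'w' → {'f': 7, 'v': 0, 'k': 9, 'm': 1}
tbl['v'] = 3 → {'f': 7, 'v': 3, 'k': 9, 'm': 1}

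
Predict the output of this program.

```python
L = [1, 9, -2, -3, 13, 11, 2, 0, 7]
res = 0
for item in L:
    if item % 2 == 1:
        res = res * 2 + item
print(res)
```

233

item=1: odd, res = 0*2+1 = 1
item=9: odd, res = 1*2+9 = 11
item=-2: not odd
item=-3: odd, res = 11*2+(-3) = 19
item=13: odd, res = 19*2+13 = 51
item=11: odd, res = 51*2+11 = 113
item=2: not odd
item=0: not odd
item=7: odd, res = 113*2+7 = 233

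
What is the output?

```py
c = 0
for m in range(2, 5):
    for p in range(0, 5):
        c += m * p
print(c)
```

m=2,p=0: c = 0+0 = 0
m=2,p=1: c = 0+2 = 2
m=2,p=2: c = 2+4 = 6
m=2,p=3: c = 6+6 = 12
m=2,p=4: c = 12+8 = 20
m=3,p=0: c = 20+0 = 20
m=3,p=1: c = 20+3 = 23
m=3,p=2: c = 23+6 = 29
m=3,p=3: c = 29+9 = 38
m=3,p=4: c = 38+12 = 50
m=4,p=0: c = 50+0 = 50
m=4,p=1: c = 50+4 = 54
m=4,p=2: c = 54+8 = 62
m=4,p=3: c = 62+12 = 74
m=4,p=4: c = 74+16 = 90

90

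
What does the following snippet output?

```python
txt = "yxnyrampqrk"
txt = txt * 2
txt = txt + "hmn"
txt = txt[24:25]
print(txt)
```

n

repeat ×2 → 'yxnyrampqrkyxnyrampqrk'
+ 'hmn' → 'yxnyrampqrkyxnyrampqrkhmn'
slice [24:25] → 'n'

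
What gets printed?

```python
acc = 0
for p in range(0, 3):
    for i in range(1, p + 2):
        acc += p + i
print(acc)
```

18

p=0,i=1: acc = 0+1 = 1
p=1,i=1: acc = 1+2 = 3
p=1,i=2: acc = 3+3 = 6
p=2,i=1: acc = 6+3 = 9
p=2,i=2: acc = 9+4 = 13
p=2,i=3: acc = 13+5 = 18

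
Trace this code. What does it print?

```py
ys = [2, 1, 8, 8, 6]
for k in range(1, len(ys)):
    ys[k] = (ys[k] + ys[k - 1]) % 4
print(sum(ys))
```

12

k=1: ys[1] = (1+2)%4 = 3 → [2, 3, 8, 8, 6]
k=2: ys[2] = (8+3)%4 = 3 → [2, 3, 3, 8, 6]
k=3: ys[3] = (8+3)%4 = 3 → [2, 3, 3, 3, 6]
k=4: ys[4] = (6+3)%4 = 1 → [2, 3, 3, 3, 1]
sum = 12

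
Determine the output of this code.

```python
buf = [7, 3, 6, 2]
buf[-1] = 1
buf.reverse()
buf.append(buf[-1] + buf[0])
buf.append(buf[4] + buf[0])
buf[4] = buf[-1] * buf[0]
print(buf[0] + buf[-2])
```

buf[-1] = 1 → [7, 3, 6, 1]
reverse → [1, 6, 3, 7]
append buf[-1]+buf[0] = 7+1 = 8 → [1, 6, 3, 7, 8]
append buf[4]+buf[0] = 8+1 = 9 → [1, 6, 3, 7, 8, 9]
buf[4] = buf[-1]*buf[0] = 9*1 = 9 → [1, 6, 3, 7, 9, 9]
buf[0]+buf[-2] = 1+9 = 10

10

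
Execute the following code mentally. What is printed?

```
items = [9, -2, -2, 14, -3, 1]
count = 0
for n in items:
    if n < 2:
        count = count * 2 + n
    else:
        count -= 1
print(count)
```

n=9: not <2, count = 0-1 = -1
n=-2: <2, count = (-1)*2+(-2) = -4
n=-2: <2, count = (-4)*2+(-2) = -10
n=14: not <2, count = (-10)-1 = -11
n=-3: <2, count = (-11)*2+(-3) = -25
n=1: <2, count = (-25)*2+1 = -49

-49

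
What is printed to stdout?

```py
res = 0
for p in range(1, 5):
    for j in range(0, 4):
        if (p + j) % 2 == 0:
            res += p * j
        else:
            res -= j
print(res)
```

p=1,j=0: odd sum, res = 0-0 = 0
p=1,j=1: even sum, res = 0+1 = 1
p=1,j=2: odd sum, res = 1-2 = -1
p=1,j=3: even sum, res = (-1)+3 = 2
p=2,j=0: even sum, res = 2+0 = 2
p=2,j=1: odd sum, res = 2-1 = 1
p=2,j=2: even sum, res = 1+4 = 5
p=2,j=3: odd sum, res = 5-3 = 2
p=3,j=0: odd sum, res = 2-0 = 2
p=3,j=1: even sum, res = 2+3 = 5
p=3,j=2: odd sum, res = 5-2 = 3
p=3,j=3: even sum, res = 3+9 = 12
p=4,j=0: even sum, res = 12+0 = 12
p=4,j=1: odd sum, res = 12-1 = 11
p=4,j=2: even sum, res = 11+8 = 19
p=4,j=3: odd sum, res = 19-3 = 16

16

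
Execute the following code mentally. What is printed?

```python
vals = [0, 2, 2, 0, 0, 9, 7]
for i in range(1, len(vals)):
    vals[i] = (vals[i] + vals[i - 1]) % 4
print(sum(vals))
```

3

i=1: vals[1] = (2+0)%4 = 2 → [0, 2, 2, 0, 0, 9, 7]
i=2: vals[2] = (2+2)%4 = 0 → [0, 2, 0, 0, 0, 9, 7]
i=3: vals[3] = (0+0)%4 = 0 → [0, 2, 0, 0, 0, 9, 7]
i=4: vals[4] = (0+0)%4 = 0 → [0, 2, 0, 0, 0, 9, 7]
i=5: vals[5] = (9+0)%4 = 1 → [0, 2, 0, 0, 0, 1, 7]
i=6: vals[6] = (7+1)%4 = 0 → [0, 2, 0, 0, 0, 1, 0]
sum = 3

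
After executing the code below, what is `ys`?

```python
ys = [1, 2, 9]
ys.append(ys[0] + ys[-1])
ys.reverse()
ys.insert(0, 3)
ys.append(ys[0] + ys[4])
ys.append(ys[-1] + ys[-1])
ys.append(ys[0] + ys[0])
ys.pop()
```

[3, 10, 9, 2, 1, 4, 8]

append ys[0]+ys[-1] = 1+9 = 10 → [1, 2, 9, 10]
reverse → [10, 9, 2, 1]
insert 3 at 0 → [3, 10, 9, 2, 1]
append ys[0]+ys[4] = 3+1 = 4 → [3, 10, 9, 2, 1, 4]
append ys[-1]+ys[-1] = 4+4 = 8 → [3, 10, 9, 2, 1, 4, 8]
append ys[0]+ys[0] = 3+3 = 6 → [3, 10, 9, 2, 1, 4, 8, 6]
pop() removes 6 → [3, 10, 9, 2, 1, 4, 8]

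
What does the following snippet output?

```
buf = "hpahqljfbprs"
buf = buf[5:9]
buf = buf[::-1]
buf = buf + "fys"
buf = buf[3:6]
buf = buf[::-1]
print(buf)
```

yfl

slice [5:9] → 'ljfb'
reverse → 'bfjl'
+ 'fys' → 'bfjlfys'
slice [3:6] → 'lfy'
reverse → 'yfl'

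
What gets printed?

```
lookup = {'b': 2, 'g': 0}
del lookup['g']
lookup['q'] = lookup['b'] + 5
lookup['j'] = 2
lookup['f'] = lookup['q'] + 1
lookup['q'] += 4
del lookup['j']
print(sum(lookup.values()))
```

21

del 'g' → {'b': 2}
lookup['q'] = lookup['b']+5 = 7 → {'b': 2, 'q': 7}
lookup['j'] = 2 → {'b': 2, 'q': 7, 'j': 2}
lookup['f'] = lookup['q']+1 = 8 → {'b': 2, 'q': 7, 'j': 2, 'f': 8}
lookup['q'] = 7+4 = 11 → {'b': 2, 'q': 11, 'j': 2, 'f': 8}
del 'j' → {'b': 2, 'q': 11, 'f': 8}
sum of values = 21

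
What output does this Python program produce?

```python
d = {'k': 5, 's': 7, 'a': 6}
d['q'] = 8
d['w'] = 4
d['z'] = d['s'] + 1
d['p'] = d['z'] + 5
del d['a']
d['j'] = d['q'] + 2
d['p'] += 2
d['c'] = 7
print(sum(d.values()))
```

64

d['q'] = 8 → {'k': 5, 's': 7, 'a': 6, 'q': 8}
d['w'] = 4 → {'k': 5, 's': 7, 'a': 6, 'q': 8, 'w': 4}
d['z'] = d['s']+1 = 8 → {'k': 5, 's': 7, 'a': 6, 'q': 8, 'w': 4, 'z': 8}
d['p'] = d['z']+5 = 13 → {'k': 5, 's': 7, 'a': 6, 'q': 8, 'w': 4, 'z': 8, 'p': 13}
del 'a' → {'k': 5, 's': 7, 'q': 8, 'w': 4, 'z': 8, 'p': 13}
d['j'] = d['q']+2 = 10 → {'k': 5, 's': 7, 'q': 8, 'w': 4, 'z': 8, 'p': 13, 'j': 10}
d['p'] = 13+2 = 15 → {'k': 5, 's': 7, 'q': 8, 'w': 4, 'z': 8, 'p': 15, 'j': 10}
d['c'] = 7 → {'k': 5, 's': 7, 'q': 8, 'w': 4, 'z': 8, 'p': 15, 'j': 10, 'c': 7}
sum of values = 64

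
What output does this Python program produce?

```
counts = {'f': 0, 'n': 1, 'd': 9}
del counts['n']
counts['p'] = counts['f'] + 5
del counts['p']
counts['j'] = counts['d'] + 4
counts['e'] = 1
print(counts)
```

del 'n' → {'f': 0, 'd': 9}
counts['p'] = counts['f']+5 = 5 → {'f': 0, 'd': 9, 'p': 5}
del 'p' → {'f': 0, 'd': 9}
counts['j'] = counts['d']+4 = 13 → {'f': 0, 'd': 9, 'j': 13}
counts['e'] = 1 → {'f': 0, 'd': 9, 'j': 13, 'e': 1}

{'f': 0, 'd': 9, 'j': 13, 'e': 1}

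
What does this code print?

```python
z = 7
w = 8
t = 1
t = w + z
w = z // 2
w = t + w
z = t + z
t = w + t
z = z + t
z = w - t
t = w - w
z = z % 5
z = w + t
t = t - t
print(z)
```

t = 8+7 = 15
w = 7//2 = 3
w = 15+3 = 18
z = 15+7 = 22
t = 18+15 = 33
z = 22+33 = 55
z = 18-33 = -15
t = 18-18 = 0
z = (-15)%5 = 0
z = 18+0 = 18
t = 0-0 = 0

18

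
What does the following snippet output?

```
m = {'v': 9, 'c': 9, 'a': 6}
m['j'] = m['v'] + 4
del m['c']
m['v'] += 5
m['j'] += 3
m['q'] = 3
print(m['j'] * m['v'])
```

m['j'] = m['v']+4 = 13 → {'v': 9, 'c': 9, 'a': 6, 'j': 13}
del 'c' → {'v': 9, 'a': 6, 'j': 13}
m['v'] = 9+5 = 14 → {'v': 14, 'a': 6, 'j': 13}
m['j'] = 13+3 = 16 → {'v': 14, 'a': 6, 'j': 16}
m['q'] = 3 → {'v': 14, 'a': 6, 'j': 16, 'q': 3}
m['j']*m['v'] = 16*14 = 224

224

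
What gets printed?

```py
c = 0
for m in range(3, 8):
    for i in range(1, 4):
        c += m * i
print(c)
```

150

m=3,i=1: c = 0+3 = 3
m=3,i=2: c = 3+6 = 9
m=3,i=3: c = 9+9 = 18
m=4,i=1: c = 18+4 = 22
m=4,i=2: c = 22+8 = 30
m=4,i=3: c = 30+12 = 42
m=5,i=1: c = 42+5 = 47
m=5,i=2: c = 47+10 = 57
m=5,i=3: c = 57+15 = 72
m=6,i=1: c = 72+6 = 78
m=6,i=2: c = 78+12 = 90
m=6,i=3: c = 90+18 = 108
m=7,i=1: c = 108+7 = 115
m=7,i=2: c = 115+14 = 129
m=7,i=3: c = 129+21 = 150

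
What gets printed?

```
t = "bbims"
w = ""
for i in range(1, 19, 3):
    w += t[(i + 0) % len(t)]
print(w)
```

i=1: add t[1]='b' → 'b'
i=4: add t[4]='s' → 'bs'
i=7: add t[2]='i' → 'bsi'
i=10: add t[0]='b' → 'bsib'
i=13: add t[3]='m' → 'bsibm'
i=16: add t[1]='b' → 'bsibmb'

bsibmb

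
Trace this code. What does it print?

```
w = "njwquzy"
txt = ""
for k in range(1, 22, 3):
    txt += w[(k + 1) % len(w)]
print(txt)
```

k=1: add w[2]='w' → 'w'
k=4: add w[5]='z' → 'wz'
k=7: add w[1]='j' → 'wzj'
k=10: add w[4]='u' → 'wzju'
k=13: add w[0]='n' → 'wzjun'
k=16: add w[3]='q' → 'wzjunq'
k=19: add w[6]='y' → 'wzjunqy'

wzjunqy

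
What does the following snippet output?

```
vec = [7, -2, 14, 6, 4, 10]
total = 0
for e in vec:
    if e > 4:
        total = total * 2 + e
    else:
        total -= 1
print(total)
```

124

e=7: >4, total = 0*2+7 = 7
e=-2: not >4, total = 7-1 = 6
e=14: >4, total = 6*2+14 = 26
e=6: >4, total = 26*2+6 = 58
e=4: not >4, total = 58-1 = 57
e=10: >4, total = 57*2+10 = 124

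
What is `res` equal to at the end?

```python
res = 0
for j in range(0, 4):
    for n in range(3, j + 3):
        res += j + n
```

36

j=1,n=3: res = 0+4 = 4
j=2,n=3: res = 4+5 = 9
j=2,n=4: res = 9+6 = 15
j=3,n=3: res = 15+6 = 21
j=3,n=4: res = 21+7 = 28
j=3,n=5: res = 28+8 = 36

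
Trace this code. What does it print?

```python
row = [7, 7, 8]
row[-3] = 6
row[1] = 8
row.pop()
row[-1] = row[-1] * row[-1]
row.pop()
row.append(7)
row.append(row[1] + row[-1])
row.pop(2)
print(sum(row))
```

row[-3] = 6 → [6, 7, 8]
row[1] = 8 → [6, 8, 8]
pop() removes 8 → [6, 8]
row[-1] = row[-1]*row[-1] = 8*8 = 64 → [6, 64]
pop() removes 64 → [6]
append 7 → [6, 7]
append row[1]+row[-1] = 7+7 = 14 → [6, 7, 14]
pop(2) removes 14 → [6, 7]
sum = 13

13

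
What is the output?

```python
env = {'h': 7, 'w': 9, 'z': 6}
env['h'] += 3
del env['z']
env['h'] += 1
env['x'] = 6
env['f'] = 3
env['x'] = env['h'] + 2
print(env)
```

env['h'] = 7+3 = 10 → {'h': 10, 'w': 9, 'z': 6}
del 'z' → {'h': 10, 'w': 9}
env['h'] = 10+1 = 11 → {'h': 11, 'w': 9}
env['x'] = 6 → {'h': 11, 'w': 9, 'x': 6}
env['f'] = 3 → {'h': 11, 'w': 9, 'x': 6, 'f': 3}
env['x'] = env['h']+2 = 13 → {'h': 11, 'w': 9, 'x': 13, 'f': 3}

{'h': 11, 'w': 9, 'x': 13, 'f': 3}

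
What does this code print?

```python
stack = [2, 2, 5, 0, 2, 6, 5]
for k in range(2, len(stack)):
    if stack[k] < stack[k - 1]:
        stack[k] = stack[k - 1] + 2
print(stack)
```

k=2: 5>=2, unchanged → [2, 2, 5, 0, 2, 6, 5]
k=3: 0<5, stack[3] = 5+2 = 7 → [2, 2, 5, 7, 2, 6, 5]
k=4: 2<7, stack[4] = 7+2 = 9 → [2, 2, 5, 7, 9, 6, 5]
k=5: 6<9, stack[5] = 9+2 = 11 → [2, 2, 5, 7, 9, 11, 5]
k=6: 5<11, stack[6] = 11+2 = 13 → [2, 2, 5, 7, 9, 11, 13]

[2, 2, 5, 7, 9, 11, 13]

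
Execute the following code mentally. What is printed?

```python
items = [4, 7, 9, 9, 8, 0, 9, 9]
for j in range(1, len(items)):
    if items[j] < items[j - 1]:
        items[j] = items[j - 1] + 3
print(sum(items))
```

j=1: 7>=4, unchanged → [4, 7, 9, 9, 8, 0, 9, 9]
j=2: 9>=7, unchanged → [4, 7, 9, 9, 8, 0, 9, 9]
j=3: 9>=9, unchanged → [4, 7, 9, 9, 8, 0, 9, 9]
j=4: 8<9, items[4] = 9+3 = 12 → [4, 7, 9, 9, 12, 0, 9, 9]
j=5: 0<12, items[5] = 12+3 = 15 → [4, 7, 9, 9, 12, 15, 9, 9]
j=6: 9<15, items[6] = 15+3 = 18 → [4, 7, 9, 9, 12, 15, 18, 9]
j=7: 9<18, items[7] = 18+3 = 21 → [4, 7, 9, 9, 12, 15, 18, 21]
sum = 95

95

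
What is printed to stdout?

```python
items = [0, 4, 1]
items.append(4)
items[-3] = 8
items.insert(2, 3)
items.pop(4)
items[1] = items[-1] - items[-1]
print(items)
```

[0, 0, 3, 1]

append 4 → [0, 4, 1, 4]
items[-3] = 8 → [0, 8, 1, 4]
insert 3 at 2 → [0, 8, 3, 1, 4]
pop(4) removes 4 → [0, 8, 3, 1]
items[1] = items[-1]-items[-1] = 1-1 = 0 → [0, 0, 3, 1]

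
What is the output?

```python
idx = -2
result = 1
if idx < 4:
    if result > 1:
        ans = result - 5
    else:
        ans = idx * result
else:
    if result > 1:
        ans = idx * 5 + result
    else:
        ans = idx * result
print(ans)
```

idx=-2, result=1
idx < 4 is True; result > 1 is False
→ ans = idx * result = -2

-2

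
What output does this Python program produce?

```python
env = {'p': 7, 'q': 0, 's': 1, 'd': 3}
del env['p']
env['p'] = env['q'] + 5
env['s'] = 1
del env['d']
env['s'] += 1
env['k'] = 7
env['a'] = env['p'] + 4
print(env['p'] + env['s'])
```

del 'p' → {'q': 0, 's': 1, 'd': 3}
env['p'] = env['q']+5 = 5 → {'q': 0, 's': 1, 'd': 3, 'p': 5}
env['s'] = 1 → {'q': 0, 's': 1, 'd': 3, 'p': 5}
del 'd' → {'q': 0, 's': 1, 'p': 5}
env['s'] = 1+1 = 2 → {'q': 0, 's': 2, 'p': 5}
env['k'] = 7 → {'q': 0, 's': 2, 'p': 5, 'k': 7}
env['a'] = env['p']+4 = 9 → {'q': 0, 's': 2, 'p': 5, 'k': 7, 'a': 9}
env['p']+env['s'] = 5+2 = 7

7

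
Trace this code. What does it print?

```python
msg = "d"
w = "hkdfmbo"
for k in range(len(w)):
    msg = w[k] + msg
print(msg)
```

obmfdkhd

k=0: prepend 'h' → 'hd'
k=1: prepend 'k' → 'khd'
k=2: prepend 'd' → 'dkhd'
k=3: prepend 'f' → 'fdkhd'
k=4: prepend 'm' → 'mfdkhd'
k=5: prepend 'b' → 'bmfdkhd'
k=6: prepend 'o' → 'obmfdkhd'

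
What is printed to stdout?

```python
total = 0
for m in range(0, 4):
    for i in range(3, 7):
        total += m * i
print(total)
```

m=0,i=3: total = 0+0 = 0
m=0,i=4: total = 0+0 = 0
m=0,i=5: total = 0+0 = 0
m=0,i=6: total = 0+0 = 0
m=1,i=3: total = 0+3 = 3
m=1,i=4: total = 3+4 = 7
m=1,i=5: total = 7+5 = 12
m=1,i=6: total = 12+6 = 18
m=2,i=3: total = 18+6 = 24
m=2,i=4: total = 24+8 = 32
m=2,i=5: total = 32+10 = 42
m=2,i=6: total = 42+12 = 54
m=3,i=3: total = 54+9 = 63
m=3,i=4: total = 63+12 = 75
m=3,i=5: total = 75+15 = 90
m=3,i=6: total = 90+18 = 108

108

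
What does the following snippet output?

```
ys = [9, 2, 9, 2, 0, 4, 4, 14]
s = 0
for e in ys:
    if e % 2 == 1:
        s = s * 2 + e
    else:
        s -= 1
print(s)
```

20

e=9: odd, s = 0*2+9 = 9
e=2: not odd, s = 9-1 = 8
e=9: odd, s = 8*2+9 = 25
e=2: not odd, s = 25-1 = 24
e=0: not odd, s = 24-1 = 23
e=4: not odd, s = 23-1 = 22
e=4: not odd, s = 22-1 = 21
e=14: not odd, s = 21-1 = 20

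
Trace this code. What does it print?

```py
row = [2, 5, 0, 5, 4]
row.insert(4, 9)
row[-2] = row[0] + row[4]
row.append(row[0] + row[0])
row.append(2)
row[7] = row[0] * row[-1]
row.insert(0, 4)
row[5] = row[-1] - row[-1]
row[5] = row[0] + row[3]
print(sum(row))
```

32

insert 9 at 4 → [2, 5, 0, 5, 9, 4]
row[-2] = row[0]+row[4] = 2+9 = 11 → [2, 5, 0, 5, 11, 4]
append row[0]+row[0] = 2+2 = 4 → [2, 5, 0, 5, 11, 4, 4]
append 2 → [2, 5, 0, 5, 11, 4, 4, 2]
row[7] = row[0]*row[-1] = 2*2 = 4 → [2, 5, 0, 5, 11, 4, 4, 4]
insert 4 at 0 → [4, 2, 5, 0, 5, 11, 4, 4, 4]
row[5] = row[-1]-row[-1] = 4-4 = 0 → [4, 2, 5, 0, 5, 0, 4, 4, 4]
row[5] = row[0]+row[3] = 4+0 = 4 → [4, 2, 5, 0, 5, 4, 4, 4, 4]
sum = 32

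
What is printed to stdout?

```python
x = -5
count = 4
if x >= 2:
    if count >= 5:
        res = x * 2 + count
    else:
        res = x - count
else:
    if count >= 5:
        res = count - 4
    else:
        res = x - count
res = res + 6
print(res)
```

-3

x=-5, count=4
x >= 2 is False; count >= 5 is False
→ res = x - count = -9
res = (-9)+6 = -3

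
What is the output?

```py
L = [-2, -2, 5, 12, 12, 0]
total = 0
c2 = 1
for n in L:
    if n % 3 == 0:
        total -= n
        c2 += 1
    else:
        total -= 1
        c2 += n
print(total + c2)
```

-22

n=-2: not %3==0, total = 0-1 = -1; c2=-1
n=-2: not %3==0, total = (-1)-1 = -2; c2=-3
n=5: not %3==0, total = (-2)-1 = -3; c2=2
n=12: %3==0, total = (-3)-12 = -15; c2=3
n=12: %3==0, total = (-15)-12 = -27; c2=4
n=0: %3==0, total = (-27)-0 = -27; c2=5
total+c2 = (-27)+5 = -22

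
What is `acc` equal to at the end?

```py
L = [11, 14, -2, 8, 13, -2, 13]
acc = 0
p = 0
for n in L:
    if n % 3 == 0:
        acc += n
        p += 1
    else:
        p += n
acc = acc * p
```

n=11: not %3==0; p=11
n=14: not %3==0; p=25
n=-2: not %3==0; p=23
n=8: not %3==0; p=31
n=13: not %3==0; p=44
n=-2: not %3==0; p=42
n=13: not %3==0; p=55
acc*p = 0*55 = 0

0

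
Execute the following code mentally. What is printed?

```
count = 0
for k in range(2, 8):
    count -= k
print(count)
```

-27

k=2: count = 0-2 = -2
k=3: count = (-2)-3 = -5
k=4: count = (-5)-4 = -9
k=5: count = (-9)-5 = -14
k=6: count = (-14)-6 = -20
k=7: count = (-20)-7 = -27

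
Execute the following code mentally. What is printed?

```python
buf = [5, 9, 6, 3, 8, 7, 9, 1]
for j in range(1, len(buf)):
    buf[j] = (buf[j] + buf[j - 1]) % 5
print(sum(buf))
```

j=1: buf[1] = (9+5)%5 = 4 → [5, 4, 6, 3, 8, 7, 9, 1]
j=2: buf[2] = (6+4)%5 = 0 → [5, 4, 0, 3, 8, 7, 9, 1]
j=3: buf[3] = (3+0)%5 = 3 → [5, 4, 0, 3, 8, 7, 9, 1]
j=4: buf[4] = (8+3)%5 = 1 → [5, 4, 0, 3, 1, 7, 9, 1]
j=5: buf[5] = (7+1)%5 = 3 → [5, 4, 0, 3, 1, 3, 9, 1]
j=6: buf[6] = (9+3)%5 = 2 → [5, 4, 0, 3, 1, 3, 2, 1]
j=7: buf[7] = (1+2)%5 = 3 → [5, 4, 0, 3, 1, 3, 2, 3]
sum = 21

21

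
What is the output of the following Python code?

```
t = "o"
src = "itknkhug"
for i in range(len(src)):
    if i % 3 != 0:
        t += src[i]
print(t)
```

otkkhg

i=0: skip
i=1: add 't' → 'ot'
i=2: add 'k' → 'otk'
i=3: skip
i=4: add 'k' → 'otkk'
i=5: add 'h' → 'otkkh'
i=6: skip
i=7: add 'g' → 'otkkhg'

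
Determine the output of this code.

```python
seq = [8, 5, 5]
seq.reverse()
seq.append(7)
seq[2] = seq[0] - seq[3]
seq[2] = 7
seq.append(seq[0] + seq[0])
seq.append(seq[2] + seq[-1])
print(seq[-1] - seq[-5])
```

12

reverse → [5, 5, 8]
append 7 → [5, 5, 8, 7]
seq[2] = seq[0]-seq[3] = 5-7 = -2 → [5, 5, -2, 7]
seq[2] = 7 → [5, 5, 7, 7]
append seq[0]+seq[0] = 5+5 = 10 → [5, 5, 7, 7, 10]
append seq[2]+seq[-1] = 7+10 = 17 → [5, 5, 7, 7, 10, 17]
seq[-1]-seq[-5] = 17-5 = 12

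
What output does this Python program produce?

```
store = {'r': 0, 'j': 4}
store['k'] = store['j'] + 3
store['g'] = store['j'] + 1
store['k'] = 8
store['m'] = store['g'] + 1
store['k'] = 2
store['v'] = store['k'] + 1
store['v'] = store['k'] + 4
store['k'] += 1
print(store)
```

{'r': 0, 'j': 4, 'k': 3, 'g': 5, 'm': 6, 'v': 6}

store['k'] = store['j']+3 = 7 → {'r': 0, 'j': 4, 'k': 7}
store['g'] = store['j']+1 = 5 → {'r': 0, 'j': 4, 'k': 7, 'g': 5}
store['k'] = 8 → {'r': 0, 'j': 4, 'k': 8, 'g': 5}
store['m'] = store['g']+1 = 6 → {'r': 0, 'j': 4, 'k': 8, 'g': 5, 'm': 6}
store['k'] = 2 → {'r': 0, 'j': 4, 'k': 2, 'g': 5, 'm': 6}
store['v'] = store['k']+1 = 3 → {'r': 0, 'j': 4, 'k': 2, 'g': 5, 'm': 6, 'v': 3}
store['v'] = store['k']+4 = 6 → {'r': 0, 'j': 4, 'k': 2, 'g': 5, 'm': 6, 'v': 6}
store['k'] = 2+1 = 3 → {'r': 0, 'j': 4, 'k': 3, 'g': 5, 'm': 6, 'v': 6}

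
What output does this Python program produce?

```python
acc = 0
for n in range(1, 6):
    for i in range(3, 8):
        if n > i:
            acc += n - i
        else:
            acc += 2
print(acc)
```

48

n=1,i=3: not 1>3, acc = 0+2 = 2
n=1,i=4: not 1>4, acc = 2+2 = 4
n=1,i=5: not 1>5, acc = 4+2 = 6
n=1,i=6: not 1>6, acc = 6+2 = 8
n=1,i=7: not 1>7, acc = 8+2 = 10
n=2,i=3: not 2>3, acc = 10+2 = 12
n=2,i=4: not 2>4, acc = 12+2 = 14
n=2,i=5: not 2>5, acc = 14+2 = 16
n=2,i=6: not 2>6, acc = 16+2 = 18
n=2,i=7: not 2>7, acc = 18+2 = 20
n=3,i=3: not 3>3, acc = 20+2 = 22
n=3,i=4: not 3>4, acc = 22+2 = 24
n=3,i=5: not 3>5, acc = 24+2 = 26
n=3,i=6: not 3>6, acc = 26+2 = 28
n=3,i=7: not 3>7, acc = 28+2 = 30
n=4,i=3: 4>3, acc = 30+1 = 31
n=4,i=4: not 4>4, acc = 31+2 = 33
n=4,i=5: not 4>5, acc = 33+2 = 35
n=4,i=6: not 4>6, acc = 35+2 = 37
n=4,i=7: not 4>7, acc = 37+2 = 39
n=5,i=3: 5>3, acc = 39+2 = 41
n=5,i=4: 5>4, acc = 41+1 = 42
n=5,i=5: not 5>5, acc = 42+2 = 44
n=5,i=6: not 5>6, acc = 44+2 = 46
n=5,i=7: not 5>7, acc = 46+2 = 48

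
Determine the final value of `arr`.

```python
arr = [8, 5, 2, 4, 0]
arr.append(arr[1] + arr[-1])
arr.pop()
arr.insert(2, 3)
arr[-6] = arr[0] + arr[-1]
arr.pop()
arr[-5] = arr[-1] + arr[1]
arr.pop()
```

append arr[1]+arr[-1] = 5+0 = 5 → [8, 5, 2, 4, 0, 5]
pop() removes 5 → [8, 5, 2, 4, 0]
insert 3 at 2 → [8, 5, 3, 2, 4, 0]
arr[-6] = arr[0]+arr[-1] = 8+0 = 8 → [8, 5, 3, 2, 4, 0]
pop() removes 0 → [8, 5, 3, 2, 4]
arr[-5] = arr[-1]+arr[1] = 4+5 = 9 → [9, 5, 3, 2, 4]
pop() removes 4 → [9, 5, 3, 2]

[9, 5, 3, 2]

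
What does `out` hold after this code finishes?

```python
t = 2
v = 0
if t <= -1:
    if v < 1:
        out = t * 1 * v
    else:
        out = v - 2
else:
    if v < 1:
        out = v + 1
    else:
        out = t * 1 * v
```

1

t=2, v=0
t <= -1 is False; v < 1 is True
→ out = v + 1 = 1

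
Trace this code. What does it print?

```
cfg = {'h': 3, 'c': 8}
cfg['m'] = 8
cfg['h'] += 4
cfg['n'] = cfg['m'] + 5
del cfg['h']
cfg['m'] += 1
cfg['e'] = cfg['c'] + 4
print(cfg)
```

{'c': 8, 'm': 9, 'n': 13, 'e': 12}

cfg['m'] = 8 → {'h': 3, 'c': 8, 'm': 8}
cfg['h'] = 3+4 = 7 → {'h': 7, 'c': 8, 'm': 8}
cfg['n'] = cfg['m']+5 = 13 → {'h': 7, 'c': 8, 'm': 8, 'n': 13}
del 'h' → {'c': 8, 'm': 8, 'n': 13}
cfg['m'] = 8+1 = 9 → {'c': 8, 'm': 9, 'n': 13}
cfg['e'] = cfg['c']+4 = 12 → {'c': 8, 'm': 9, 'n': 13, 'e': 12}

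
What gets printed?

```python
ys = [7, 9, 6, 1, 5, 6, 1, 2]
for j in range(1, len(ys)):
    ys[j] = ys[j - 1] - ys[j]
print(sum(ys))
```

-90

j=1: ys[1] = 7-9 = -2 → [7, -2, 6, 1, 5, 6, 1, 2]
j=2: ys[2] = (-2)-6 = -8 → [7, -2, -8, 1, 5, 6, 1, 2]
j=3: ys[3] = (-8)-1 = -9 → [7, -2, -8, -9, 5, 6, 1, 2]
j=4: ys[4] = (-9)-5 = -14 → [7, -2, -8, -9, -14, 6, 1, 2]
j=5: ys[5] = (-14)-6 = -20 → [7, -2, -8, -9, -14, -20, 1, 2]
j=6: ys[6] = (-20)-1 = -21 → [7, -2, -8, -9, -14, -20, -21, 2]
j=7: ys[7] = (-21)-2 = -23 → [7, -2, -8, -9, -14, -20, -21, -23]
sum = -90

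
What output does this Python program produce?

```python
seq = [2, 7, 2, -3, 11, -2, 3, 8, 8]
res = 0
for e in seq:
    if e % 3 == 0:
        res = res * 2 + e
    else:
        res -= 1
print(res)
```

e=2: not %3==0, res = 0-1 = -1
e=7: not %3==0, res = (-1)-1 = -2
e=2: not %3==0, res = (-2)-1 = -3
e=-3: %3==0, res = (-3)*2+(-3) = -9
e=11: not %3==0, res = (-9)-1 = -10
e=-2: not %3==0, res = (-10)-1 = -11
e=3: %3==0, res = (-11)*2+3 = -19
e=8: not %3==0, res = (-19)-1 = -20
e=8: not %3==0, res = (-20)-1 = -21

-21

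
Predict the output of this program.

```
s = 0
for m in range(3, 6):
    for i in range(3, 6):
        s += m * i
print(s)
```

m=3,i=3: s = 0+9 = 9
m=3,i=4: s = 9+12 = 21
m=3,i=5: s = 21+15 = 36
m=4,i=3: s = 36+12 = 48
m=4,i=4: s = 48+16 = 64
m=4,i=5: s = 64+20 = 84
m=5,i=3: s = 84+15 = 99
m=5,i=4: s = 99+20 = 119
m=5,i=5: s = 119+25 = 144

144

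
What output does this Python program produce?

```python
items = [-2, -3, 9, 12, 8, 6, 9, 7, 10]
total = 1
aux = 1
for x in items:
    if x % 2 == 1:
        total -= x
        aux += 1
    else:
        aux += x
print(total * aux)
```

-819

x=-2: not odd; aux=-1
x=-3: odd, total = 1-(-3) = 4; aux=0
x=9: odd, total = 4-9 = -5; aux=1
x=12: not odd; aux=13
x=8: not odd; aux=21
x=6: not odd; aux=27
x=9: odd, total = (-5)-9 = -14; aux=28
x=7: odd, total = (-14)-7 = -21; aux=29
x=10: not odd; aux=39
total*aux = (-21)*39 = -819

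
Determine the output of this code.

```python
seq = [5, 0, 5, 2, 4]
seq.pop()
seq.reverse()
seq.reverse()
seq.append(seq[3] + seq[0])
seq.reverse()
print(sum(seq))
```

19

pop() removes 4 → [5, 0, 5, 2]
reverse → [2, 5, 0, 5]
reverse → [5, 0, 5, 2]
append seq[3]+seq[0] = 2+5 = 7 → [5, 0, 5, 2, 7]
reverse → [7, 2, 5, 0, 5]
sum = 19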